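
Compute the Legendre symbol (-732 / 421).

-1

Pull out -1: (-732 / 421) = (-1 / 421)·(732 / 421). Since 421 ≡ 1 (mod 4), (-1 / 421) = +1. Now have (732 / 421).
Reduce the numerator: 732 ≡ 311 (mod 421), so (732 / 421) = (311 / 421).
421 ≡ 1 (mod 4), so quadratic reciprocity gives (311 / 421) = (421 / 311). Reduce: 421 ≡ 110 (mod 311). Now have (110 / 311).
Factor out 2: 110 = 2·55. Since 311 ≡ 7 (mod 8), (2 / 311) = +1. Now have (55 / 311).
Both 55 ≡ 3 and 311 ≡ 3 (mod 4), so reciprocity gives (55 / 311) = -(311 / 55). Reduce: 311 ≡ 36 (mod 55). Now have -(36 / 55).
Factor out 2: 36 = 2^2·9. Since 55 ≡ 7 (mod 8), (2 / 55) = +1, and (2 / 55)^2 = +1. Now have -(9 / 55).
9 ≡ 1 (mod 4), so quadratic reciprocity gives (9 / 55) = (55 / 9). Reduce: 55 ≡ 1 (mod 9). Now have -(1 / 9).
(1 / 9) = 1. Collecting the sign factors: -1.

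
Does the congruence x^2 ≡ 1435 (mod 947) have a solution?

Reduce the numerator: 1435 ≡ 488 (mod 947), so (1435/947) = (488/947).
Factor out 2: 488 = 2^3·61. Since 947 ≡ 3 (mod 8), (2/947) = -1, and (2/947)^3 = -1. Now have -(61/947).
61 ≡ 1 (mod 4), so quadratic reciprocity gives (61/947) = (947/61). Reduce: 947 ≡ 32 (mod 61). Now have -(32/61).
Factor out 2: 32 = 2^5. Since 61 ≡ 5 (mod 8), (2/61) = -1, and (2/61)^5 = -1. Now have (1/61).
(1/61) = 1. Collecting the sign factors: 1.
The Legendre symbol is 1, so x^2 ≡ 1435 (mod 947) has solution.

yes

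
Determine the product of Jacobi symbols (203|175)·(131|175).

0

By multiplicativity, (203·131|175) = (203|175)·(131|175).
First factor (203|175):
(203|175)
  = (28|175)    [203 ≡ 28 mod 175]
  = (7|175)    [175 ≡ 7 mod 8 ⇒ (2|175)^2 = +1]
  = -(175|7)    [QR: both ≡ 3 mod 4, sign flips]
  = -(0|7)    [175 ≡ 0 mod 7]
  = 0    [numerator 0, gcd > 1]
Second factor (131|175):
(131|175)
  = -(175|131)    [QR: both ≡ 3 mod 4, sign flips]
  = -(44|131)    [175 ≡ 44 mod 131]
  = -(11|131)    [131 ≡ 3 mod 8 ⇒ (2|131)^2 = +1]
  = (131|11)    [QR: both ≡ 3 mod 4, sign flips]
  = (10|11)    [131 ≡ 10 mod 11]
  = -(5|11)    [11 ≡ 3 mod 8 ⇒ (2|11) = -1]
  = -(11|5)    [QR: 5 ≡ 1 mod 4, sign kept]
  = -(1|5)    [11 ≡ 1 mod 5]
  = -1    [(1|5) = 1]
Product: (0)·(-1) = 0.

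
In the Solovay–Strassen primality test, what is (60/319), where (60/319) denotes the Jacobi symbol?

-1

(60/319)
  = (15/319)    [319 ≡ 7 mod 8 ⇒ (2/319)^2 = +1]
  = -(319/15)    [QR: both ≡ 3 mod 4, sign flips]
  = -(4/15)    [319 ≡ 4 mod 15]
  = -(1/15)    [15 ≡ 7 mod 8 ⇒ (2/15)^2 = +1]
  = -1    [(1/15) = 1]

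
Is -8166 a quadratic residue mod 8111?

(-8166/8111)
  = -(8166/8111)    [8111 ≡ 3 mod 4 ⇒ (-1/8111) = -1]
  = -(55/8111)    [8166 ≡ 55 mod 8111]
  = (8111/55)    [QR: both ≡ 3 mod 4, sign flips]
  = (26/55)    [8111 ≡ 26 mod 55]
  = (13/55)    [55 ≡ 7 mod 8 ⇒ (2/55) = +1]
  = (55/13)    [QR: 13 ≡ 1 mod 4, sign kept]
  = (3/13)    [55 ≡ 3 mod 13]
  = (13/3)    [QR: 13 ≡ 1 mod 4, sign kept]
  = (1/3)    [13 ≡ 1 mod 3]
  = 1    [(1/3) = 1]
(-8166/8111) = 1, and 8111 is prime, so -8166 is a quadratic residue mod 8111.

yes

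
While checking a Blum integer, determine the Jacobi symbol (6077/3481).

Reduce the numerator: 6077 ≡ 2596 (mod 3481), so (6077/3481) = (2596/3481).
Factor out 2: 2596 = 2^2·649. Since 3481 ≡ 1 (mod 8), (2/3481) = +1, and (2/3481)^2 = +1. Now have (649/3481).
649 ≡ 1 (mod 4), so quadratic reciprocity gives (649/3481) = (3481/649). Reduce: 3481 ≡ 236 (mod 649). Now have (236/649).
Factor out 2: 236 = 2^2·59. Since 649 ≡ 1 (mod 8), (2/649) = +1, and (2/649)^2 = +1. Now have (59/649).
649 ≡ 1 (mod 4), so quadratic reciprocity gives (59/649) = (649/59). Reduce: 649 ≡ 0 (mod 59). Now have (0/59).
The numerator is now 0 with denominator 59 > 1: the symbol is 0.

0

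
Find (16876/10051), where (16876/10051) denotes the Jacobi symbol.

1

Reduce the numerator: 16876 ≡ 6825 (mod 10051), so (16876/10051) = (6825/10051).
6825 ≡ 1 (mod 4), so quadratic reciprocity gives (6825/10051) = (10051/6825). Reduce: 10051 ≡ 3226 (mod 6825). Now have (3226/6825).
Factor out 2: 3226 = 2·1613. Since 6825 ≡ 1 (mod 8), (2/6825) = +1. Now have (1613/6825).
1613 ≡ 1 (mod 4), so quadratic reciprocity gives (1613/6825) = (6825/1613). Reduce: 6825 ≡ 373 (mod 1613). Now have (373/1613).
373 ≡ 1 (mod 4), so quadratic reciprocity gives (373/1613) = (1613/373). Reduce: 1613 ≡ 121 (mod 373). Now have (121/373).
121 ≡ 1 (mod 4), so quadratic reciprocity gives (121/373) = (373/121). Reduce: 373 ≡ 10 (mod 121). Now have (10/121).
Factor out 2: 10 = 2·5. Since 121 ≡ 1 (mod 8), (2/121) = +1. Now have (5/121).
5 ≡ 1 (mod 4), so quadratic reciprocity gives (5/121) = (121/5). Reduce: 121 ≡ 1 (mod 5). Now have (1/5).
(1/5) = 1. Collecting the sign factors: 1.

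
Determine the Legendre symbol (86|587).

-1

(86|587)
  = -(43|587)    [587 ≡ 3 mod 8 ⇒ (2|587) = -1]
  = (587|43)    [QR: both ≡ 3 mod 4, sign flips]
  = (28|43)    [587 ≡ 28 mod 43]
  = (7|43)    [43 ≡ 3 mod 8 ⇒ (2|43)^2 = +1]
  = -(43|7)    [QR: both ≡ 3 mod 4, sign flips]
  = -(1|7)    [43 ≡ 1 mod 7]
  = -1    [(1|7) = 1]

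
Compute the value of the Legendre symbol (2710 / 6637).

-1

(2710 / 6637)
  = -(1355 / 6637)    [6637 ≡ 5 mod 8 ⇒ (2 / 6637) = -1]
  = -(6637 / 1355)    [QR: 6637 ≡ 1 mod 4, sign kept]
  = -(1217 / 1355)    [6637 ≡ 1217 mod 1355]
  = -(1355 / 1217)    [QR: 1217 ≡ 1 mod 4, sign kept]
  = -(138 / 1217)    [1355 ≡ 138 mod 1217]
  = -(69 / 1217)    [1217 ≡ 1 mod 8 ⇒ (2 / 1217) = +1]
  = -(1217 / 69)    [QR: 69 ≡ 1 mod 4, sign kept]
  = -(44 / 69)    [1217 ≡ 44 mod 69]
  = -(11 / 69)    [69 ≡ 5 mod 8 ⇒ (2 / 69)^2 = +1]
  = -(69 / 11)    [QR: 69 ≡ 1 mod 4, sign kept]
  = -(3 / 11)    [69 ≡ 3 mod 11]
  = (11 / 3)    [QR: both ≡ 3 mod 4, sign flips]
  = (2 / 3)    [11 ≡ 2 mod 3]
  = -(1 / 3)    [3 ≡ 3 mod 8 ⇒ (2 / 3) = -1]
  = -1    [(1 / 3) = 1]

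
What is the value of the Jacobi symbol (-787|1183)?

(-787|1183)
  = -(787|1183)    [1183 ≡ 3 mod 4 ⇒ (-1|1183) = -1]
  = (1183|787)    [QR: both ≡ 3 mod 4, sign flips]
  = (396|787)    [1183 ≡ 396 mod 787]
  = (99|787)    [787 ≡ 3 mod 8 ⇒ (2|787)^2 = +1]
  = -(787|99)    [QR: both ≡ 3 mod 4, sign flips]
  = -(94|99)    [787 ≡ 94 mod 99]
  = (47|99)    [99 ≡ 3 mod 8 ⇒ (2|99) = -1]
  = -(99|47)    [QR: both ≡ 3 mod 4, sign flips]
  = -(5|47)    [99 ≡ 5 mod 47]
  = -(47|5)    [QR: 5 ≡ 1 mod 4, sign kept]
  = -(2|5)    [47 ≡ 2 mod 5]
  = (1|5)    [5 ≡ 5 mod 8 ⇒ (2|5) = -1]
  = 1    [(1|5) = 1]

1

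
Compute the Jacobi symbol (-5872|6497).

Pull out -1: (-5872|6497) = (-1|6497)·(5872|6497). Since 6497 ≡ 1 (mod 4), (-1|6497) = +1. Now have (5872|6497).
Factor out 2: 5872 = 2^4·367. Since 6497 ≡ 1 (mod 8), (2|6497) = +1, and (2|6497)^4 = +1. Now have (367|6497).
6497 ≡ 1 (mod 4), so quadratic reciprocity gives (367|6497) = (6497|367). Reduce: 6497 ≡ 258 (mod 367). Now have (258|367).
Factor out 2: 258 = 2·129. Since 367 ≡ 7 (mod 8), (2|367) = +1. Now have (129|367).
129 ≡ 1 (mod 4), so quadratic reciprocity gives (129|367) = (367|129). Reduce: 367 ≡ 109 (mod 129). Now have (109|129).
109 ≡ 1 (mod 4), so quadratic reciprocity gives (109|129) = (129|109). Reduce: 129 ≡ 20 (mod 109). Now have (20|109).
Factor out 2: 20 = 2^2·5. Since 109 ≡ 5 (mod 8), (2|109) = -1, and (2|109)^2 = +1. Now have (5|109).
5 ≡ 1 (mod 4), so quadratic reciprocity gives (5|109) = (109|5). Reduce: 109 ≡ 4 (mod 5). Now have (4|5).
Factor out 2: 4 = 2^2. Since 5 ≡ 5 (mod 8), (2|5) = -1, and (2|5)^2 = +1. Now have (1|5).
(1|5) = 1. Collecting the sign factors: 1.

1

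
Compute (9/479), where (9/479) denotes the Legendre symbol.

(9/479)
  = (479/9)    [QR: 9 ≡ 1 mod 4, sign kept]
  = (2/9)    [479 ≡ 2 mod 9]
  = (1/9)    [9 ≡ 1 mod 8 ⇒ (2/9) = +1]
  = 1    [(1/9) = 1]

1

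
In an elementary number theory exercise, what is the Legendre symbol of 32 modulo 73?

1

(32|73)
  = (1|73)    [73 ≡ 1 mod 8 ⇒ (2|73)^5 = +1]
  = 1    [(1|73) = 1]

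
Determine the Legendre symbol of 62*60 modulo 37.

-1

By multiplicativity, (62·60 / 37) = (62 / 37)·(60 / 37).
First factor (62 / 37):
Reduce the numerator: 62 ≡ 25 (mod 37), so (62 / 37) = (25 / 37).
25 ≡ 1 (mod 4), so quadratic reciprocity gives (25 / 37) = (37 / 25). Reduce: 37 ≡ 12 (mod 25). Now have (12 / 25).
Factor out 2: 12 = 2^2·3. Since 25 ≡ 1 (mod 8), (2 / 25) = +1, and (2 / 25)^2 = +1. Now have (3 / 25).
25 ≡ 1 (mod 4), so quadratic reciprocity gives (3 / 25) = (25 / 3). Reduce: 25 ≡ 1 (mod 3). Now have (1 / 3).
(1 / 3) = 1. Collecting the sign factors: 1.
Second factor (60 / 37):
Reduce the numerator: 60 ≡ 23 (mod 37), so (60 / 37) = (23 / 37).
37 ≡ 1 (mod 4), so quadratic reciprocity gives (23 / 37) = (37 / 23). Reduce: 37 ≡ 14 (mod 23). Now have (14 / 23).
Factor out 2: 14 = 2·7. Since 23 ≡ 7 (mod 8), (2 / 23) = +1. Now have (7 / 23).
Both 7 ≡ 3 and 23 ≡ 3 (mod 4), so reciprocity gives (7 / 23) = -(23 / 7). Reduce: 23 ≡ 2 (mod 7). Now have -(2 / 7).
Factor out 2: 2 = 2. Since 7 ≡ 7 (mod 8), (2 / 7) = +1. Now have -(1 / 7).
(1 / 7) = 1. Collecting the sign factors: -1.
Product: (1)·(-1) = -1.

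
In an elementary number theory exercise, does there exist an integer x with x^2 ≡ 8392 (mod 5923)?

yes

(8392|5923)
  = (2469|5923)    [8392 ≡ 2469 mod 5923]
  = (5923|2469)    [QR: 2469 ≡ 1 mod 4, sign kept]
  = (985|2469)    [5923 ≡ 985 mod 2469]
  = (2469|985)    [QR: 985 ≡ 1 mod 4, sign kept]
  = (499|985)    [2469 ≡ 499 mod 985]
  = (985|499)    [QR: 985 ≡ 1 mod 4, sign kept]
  = (486|499)    [985 ≡ 486 mod 499]
  = -(243|499)    [499 ≡ 3 mod 8 ⇒ (2|499) = -1]
  = (499|243)    [QR: both ≡ 3 mod 4, sign flips]
  = (13|243)    [499 ≡ 13 mod 243]
  = (243|13)    [QR: 13 ≡ 1 mod 4, sign kept]
  = (9|13)    [243 ≡ 9 mod 13]
  = (13|9)    [QR: 9 ≡ 1 mod 4, sign kept]
  = (4|9)    [13 ≡ 4 mod 9]
  = (1|9)    [9 ≡ 1 mod 8 ⇒ (2|9)^2 = +1]
  = 1    [(1|9) = 1]
The Legendre symbol is 1, so x^2 ≡ 8392 (mod 5923) has solution.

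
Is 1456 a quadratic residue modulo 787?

Reduce the numerator: 1456 ≡ 669 (mod 787), so (1456/787) = (669/787).
669 ≡ 1 (mod 4), so quadratic reciprocity gives (669/787) = (787/669). Reduce: 787 ≡ 118 (mod 669). Now have (118/669).
Factor out 2: 118 = 2·59. Since 669 ≡ 5 (mod 8), (2/669) = -1. Now have -(59/669).
669 ≡ 1 (mod 4), so quadratic reciprocity gives (59/669) = (669/59). Reduce: 669 ≡ 20 (mod 59). Now have -(20/59).
Factor out 2: 20 = 2^2·5. Since 59 ≡ 3 (mod 8), (2/59) = -1, and (2/59)^2 = +1. Now have -(5/59).
5 ≡ 1 (mod 4), so quadratic reciprocity gives (5/59) = (59/5). Reduce: 59 ≡ 4 (mod 5). Now have -(4/5).
Factor out 2: 4 = 2^2. Since 5 ≡ 5 (mod 8), (2/5) = -1, and (2/5)^2 = +1. Now have -(1/5).
(1/5) = 1. Collecting the sign factors: -1.
The Legendre symbol is -1, so x^2 ≡ 1456 (mod 787) has no solution.

no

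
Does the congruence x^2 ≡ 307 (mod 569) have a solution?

569 ≡ 1 (mod 4), so quadratic reciprocity gives (307/569) = (569/307). Reduce: 569 ≡ 262 (mod 307). Now have (262/307).
Factor out 2: 262 = 2·131. Since 307 ≡ 3 (mod 8), (2/307) = -1. Now have -(131/307).
Both 131 ≡ 3 and 307 ≡ 3 (mod 4), so reciprocity gives (131/307) = -(307/131). Reduce: 307 ≡ 45 (mod 131). Now have (45/131).
45 ≡ 1 (mod 4), so quadratic reciprocity gives (45/131) = (131/45). Reduce: 131 ≡ 41 (mod 45). Now have (41/45).
41 ≡ 1 (mod 4), so quadratic reciprocity gives (41/45) = (45/41). Reduce: 45 ≡ 4 (mod 41). Now have (4/41).
Factor out 2: 4 = 2^2. Since 41 ≡ 1 (mod 8), (2/41) = +1, and (2/41)^2 = +1. Now have (1/41).
(1/41) = 1. Collecting the sign factors: 1.
The Legendre symbol is 1, so x^2 ≡ 307 (mod 569) has solution.

yes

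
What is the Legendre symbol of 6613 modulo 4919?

(6613/4919)
  = (1694/4919)    [6613 ≡ 1694 mod 4919]
  = (847/4919)    [4919 ≡ 7 mod 8 ⇒ (2/4919) = +1]
  = -(4919/847)    [QR: both ≡ 3 mod 4, sign flips]
  = -(684/847)    [4919 ≡ 684 mod 847]
  = -(171/847)    [847 ≡ 7 mod 8 ⇒ (2/847)^2 = +1]
  = (847/171)    [QR: both ≡ 3 mod 4, sign flips]
  = (163/171)    [847 ≡ 163 mod 171]
  = -(171/163)    [QR: both ≡ 3 mod 4, sign flips]
  = -(8/163)    [171 ≡ 8 mod 163]
  = (1/163)    [163 ≡ 3 mod 8 ⇒ (2/163)^3 = -1]
  = 1    [(1/163) = 1]

1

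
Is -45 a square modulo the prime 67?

yes

Reduce the numerator: -45 ≡ 22 (mod 67), so (-45/67) = (22/67).
Factor out 2: 22 = 2·11. Since 67 ≡ 3 (mod 8), (2/67) = -1. Now have -(11/67).
Both 11 ≡ 3 and 67 ≡ 3 (mod 4), so reciprocity gives (11/67) = -(67/11). Reduce: 67 ≡ 1 (mod 11). Now have (1/11).
(1/11) = 1. Collecting the sign factors: 1.
(-45/67) = 1, and 67 is prime, so -45 is a quadratic residue mod 67.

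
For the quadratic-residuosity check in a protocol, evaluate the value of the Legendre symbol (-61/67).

1

(-61/67)
  = (6/67)    [-61 ≡ 6 mod 67]
  = -(3/67)    [67 ≡ 3 mod 8 ⇒ (2/67) = -1]
  = (67/3)    [QR: both ≡ 3 mod 4, sign flips]
  = (1/3)    [67 ≡ 1 mod 3]
  = 1    [(1/3) = 1]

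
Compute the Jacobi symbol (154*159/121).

0

By multiplicativity, (154·159/121) = (154/121)·(159/121).
First factor (154/121):
(154/121)
  = (33/121)    [154 ≡ 33 mod 121]
  = (121/33)    [QR: 33 ≡ 1 mod 4, sign kept]
  = (22/33)    [121 ≡ 22 mod 33]
  = (11/33)    [33 ≡ 1 mod 8 ⇒ (2/33) = +1]
  = (33/11)    [QR: 33 ≡ 1 mod 4, sign kept]
  = (0/11)    [33 ≡ 0 mod 11]
  = 0    [numerator 0, gcd > 1]
Second factor (159/121):
(159/121)
  = (38/121)    [159 ≡ 38 mod 121]
  = (19/121)    [121 ≡ 1 mod 8 ⇒ (2/121) = +1]
  = (121/19)    [QR: 121 ≡ 1 mod 4, sign kept]
  = (7/19)    [121 ≡ 7 mod 19]
  = -(19/7)    [QR: both ≡ 3 mod 4, sign flips]
  = -(5/7)    [19 ≡ 5 mod 7]
  = -(7/5)    [QR: 5 ≡ 1 mod 4, sign kept]
  = -(2/5)    [7 ≡ 2 mod 5]
  = (1/5)    [5 ≡ 5 mod 8 ⇒ (2/5) = -1]
  = 1    [(1/5) = 1]
Product: (0)·(1) = 0.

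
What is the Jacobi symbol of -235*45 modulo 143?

1

By multiplicativity, (-235·45/143) = (-235/143)·(45/143).
First factor (-235/143):
(-235/143)
  = -(235/143)    [143 ≡ 3 mod 4 ⇒ (-1/143) = -1]
  = -(92/143)    [235 ≡ 92 mod 143]
  = -(23/143)    [143 ≡ 7 mod 8 ⇒ (2/143)^2 = +1]
  = (143/23)    [QR: both ≡ 3 mod 4, sign flips]
  = (5/23)    [143 ≡ 5 mod 23]
  = (23/5)    [QR: 5 ≡ 1 mod 4, sign kept]
  = (3/5)    [23 ≡ 3 mod 5]
  = (5/3)    [QR: 5 ≡ 1 mod 4, sign kept]
  = (2/3)    [5 ≡ 2 mod 3]
  = -(1/3)    [3 ≡ 3 mod 8 ⇒ (2/3) = -1]
  = -1    [(1/3) = 1]
Second factor (45/143):
(45/143)
  = (143/45)    [QR: 45 ≡ 1 mod 4, sign kept]
  = (8/45)    [143 ≡ 8 mod 45]
  = -(1/45)    [45 ≡ 5 mod 8 ⇒ (2/45)^3 = -1]
  = -1    [(1/45) = 1]
Product: (-1)·(-1) = 1.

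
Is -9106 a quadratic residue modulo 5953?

(-9106|5953)
  = (9106|5953)    [5953 ≡ 1 mod 4 ⇒ (-1|5953) = +1]
  = (3153|5953)    [9106 ≡ 3153 mod 5953]
  = (5953|3153)    [QR: 3153 ≡ 1 mod 4, sign kept]
  = (2800|3153)    [5953 ≡ 2800 mod 3153]
  = (175|3153)    [3153 ≡ 1 mod 8 ⇒ (2|3153)^4 = +1]
  = (3153|175)    [QR: 3153 ≡ 1 mod 4, sign kept]
  = (3|175)    [3153 ≡ 3 mod 175]
  = -(175|3)    [QR: both ≡ 3 mod 4, sign flips]
  = -(1|3)    [175 ≡ 1 mod 3]
  = -1    [(1|3) = 1]
(-9106|5953) = -1, and 5953 is prime, so -9106 is not a quadratic residue mod 5953.

no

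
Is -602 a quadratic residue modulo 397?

yes

(-602/397)
  = (192/397)    [-602 ≡ 192 mod 397]
  = (3/397)    [397 ≡ 5 mod 8 ⇒ (2/397)^6 = +1]
  = (397/3)    [QR: 397 ≡ 1 mod 4, sign kept]
  = (1/3)    [397 ≡ 1 mod 3]
  = 1    [(1/3) = 1]
The Legendre symbol is 1, so x^2 ≡ -602 (mod 397) has solution.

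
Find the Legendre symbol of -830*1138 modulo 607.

1

By multiplicativity, (-830·1138/607) = (-830/607)·(1138/607).
First factor (-830/607):
Reduce the numerator: -830 ≡ 384 (mod 607), so (-830/607) = (384/607).
Factor out 2: 384 = 2^7·3. Since 607 ≡ 7 (mod 8), (2/607) = +1, and (2/607)^7 = +1. Now have (3/607).
Both 3 ≡ 3 and 607 ≡ 3 (mod 4), so reciprocity gives (3/607) = -(607/3). Reduce: 607 ≡ 1 (mod 3). Now have -(1/3).
(1/3) = 1. Collecting the sign factors: -1.
Second factor (1138/607):
Reduce the numerator: 1138 ≡ 531 (mod 607), so (1138/607) = (531/607).
Both 531 ≡ 3 and 607 ≡ 3 (mod 4), so reciprocity gives (531/607) = -(607/531). Reduce: 607 ≡ 76 (mod 531). Now have -(76/531).
Factor out 2: 76 = 2^2·19. Since 531 ≡ 3 (mod 8), (2/531) = -1, and (2/531)^2 = +1. Now have -(19/531).
Both 19 ≡ 3 and 531 ≡ 3 (mod 4), so reciprocity gives (19/531) = -(531/19). Reduce: 531 ≡ 18 (mod 19). Now have (18/19).
Factor out 2: 18 = 2·9. Since 19 ≡ 3 (mod 8), (2/19) = -1. Now have -(9/19).
9 ≡ 1 (mod 4), so quadratic reciprocity gives (9/19) = (19/9). Reduce: 19 ≡ 1 (mod 9). Now have -(1/9).
(1/9) = 1. Collecting the sign factors: -1.
Product: (-1)·(-1) = 1.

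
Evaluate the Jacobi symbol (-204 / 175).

(-204 / 175)
  = -(204 / 175)    [175 ≡ 3 mod 4 ⇒ (-1 / 175) = -1]
  = -(29 / 175)    [204 ≡ 29 mod 175]
  = -(175 / 29)    [QR: 29 ≡ 1 mod 4, sign kept]
  = -(1 / 29)    [175 ≡ 1 mod 29]
  = -1    [(1 / 29) = 1]

-1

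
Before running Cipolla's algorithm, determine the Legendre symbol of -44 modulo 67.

1

(-44 / 67)
  = (23 / 67)    [-44 ≡ 23 mod 67]
  = -(67 / 23)    [QR: both ≡ 3 mod 4, sign flips]
  = -(21 / 23)    [67 ≡ 21 mod 23]
  = -(23 / 21)    [QR: 21 ≡ 1 mod 4, sign kept]
  = -(2 / 21)    [23 ≡ 2 mod 21]
  = (1 / 21)    [21 ≡ 5 mod 8 ⇒ (2 / 21) = -1]
  = 1    [(1 / 21) = 1]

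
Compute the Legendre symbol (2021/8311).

1

2021 ≡ 1 (mod 4), so quadratic reciprocity gives (2021/8311) = (8311/2021). Reduce: 8311 ≡ 227 (mod 2021). Now have (227/2021).
2021 ≡ 1 (mod 4), so quadratic reciprocity gives (227/2021) = (2021/227). Reduce: 2021 ≡ 205 (mod 227). Now have (205/227).
205 ≡ 1 (mod 4), so quadratic reciprocity gives (205/227) = (227/205). Reduce: 227 ≡ 22 (mod 205). Now have (22/205).
Factor out 2: 22 = 2·11. Since 205 ≡ 5 (mod 8), (2/205) = -1. Now have -(11/205).
205 ≡ 1 (mod 4), so quadratic reciprocity gives (11/205) = (205/11). Reduce: 205 ≡ 7 (mod 11). Now have -(7/11).
Both 7 ≡ 3 and 11 ≡ 3 (mod 4), so reciprocity gives (7/11) = -(11/7). Reduce: 11 ≡ 4 (mod 7). Now have (4/7).
Factor out 2: 4 = 2^2. Since 7 ≡ 7 (mod 8), (2/7) = +1, and (2/7)^2 = +1. Now have (1/7).
(1/7) = 1. Collecting the sign factors: 1.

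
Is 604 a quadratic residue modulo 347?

(604|347)
  = (257|347)    [604 ≡ 257 mod 347]
  = (347|257)    [QR: 257 ≡ 1 mod 4, sign kept]
  = (90|257)    [347 ≡ 90 mod 257]
  = (45|257)    [257 ≡ 1 mod 8 ⇒ (2|257) = +1]
  = (257|45)    [QR: 45 ≡ 1 mod 4, sign kept]
  = (32|45)    [257 ≡ 32 mod 45]
  = -(1|45)    [45 ≡ 5 mod 8 ⇒ (2|45)^5 = -1]
  = -1    [(1|45) = 1]
The Legendre symbol is -1, so x^2 ≡ 604 (mod 347) has no solution.

no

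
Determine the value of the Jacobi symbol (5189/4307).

-1

(5189/4307)
  = (882/4307)    [5189 ≡ 882 mod 4307]
  = -(441/4307)    [4307 ≡ 3 mod 8 ⇒ (2/4307) = -1]
  = -(4307/441)    [QR: 441 ≡ 1 mod 4, sign kept]
  = -(338/441)    [4307 ≡ 338 mod 441]
  = -(169/441)    [441 ≡ 1 mod 8 ⇒ (2/441) = +1]
  = -(441/169)    [QR: 169 ≡ 1 mod 4, sign kept]
  = -(103/169)    [441 ≡ 103 mod 169]
  = -(169/103)    [QR: 169 ≡ 1 mod 4, sign kept]
  = -(66/103)    [169 ≡ 66 mod 103]
  = -(33/103)    [103 ≡ 7 mod 8 ⇒ (2/103) = +1]
  = -(103/33)    [QR: 33 ≡ 1 mod 4, sign kept]
  = -(4/33)    [103 ≡ 4 mod 33]
  = -(1/33)    [33 ≡ 1 mod 8 ⇒ (2/33)^2 = +1]
  = -1    [(1/33) = 1]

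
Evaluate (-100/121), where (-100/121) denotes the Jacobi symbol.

1

Reduce the numerator: -100 ≡ 21 (mod 121), so (-100/121) = (21/121).
21 ≡ 1 (mod 4), so quadratic reciprocity gives (21/121) = (121/21). Reduce: 121 ≡ 16 (mod 21). Now have (16/21).
Factor out 2: 16 = 2^4. Since 21 ≡ 5 (mod 8), (2/21) = -1, and (2/21)^4 = +1. Now have (1/21).
(1/21) = 1. Collecting the sign factors: 1.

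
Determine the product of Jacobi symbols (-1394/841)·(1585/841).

1

By multiplicativity, (-1394·1585/841) = (-1394/841)·(1585/841).
First factor (-1394/841):
Reduce the numerator: -1394 ≡ 288 (mod 841), so (-1394/841) = (288/841).
Factor out 2: 288 = 2^5·9. Since 841 ≡ 1 (mod 8), (2/841) = +1, and (2/841)^5 = +1. Now have (9/841).
9 ≡ 1 (mod 4), so quadratic reciprocity gives (9/841) = (841/9). Reduce: 841 ≡ 4 (mod 9). Now have (4/9).
Factor out 2: 4 = 2^2. Since 9 ≡ 1 (mod 8), (2/9) = +1, and (2/9)^2 = +1. Now have (1/9).
(1/9) = 1. Collecting the sign factors: 1.
Second factor (1585/841):
Reduce the numerator: 1585 ≡ 744 (mod 841), so (1585/841) = (744/841).
Factor out 2: 744 = 2^3·93. Since 841 ≡ 1 (mod 8), (2/841) = +1, and (2/841)^3 = +1. Now have (93/841).
93 ≡ 1 (mod 4), so quadratic reciprocity gives (93/841) = (841/93). Reduce: 841 ≡ 4 (mod 93). Now have (4/93).
Factor out 2: 4 = 2^2. Since 93 ≡ 5 (mod 8), (2/93) = -1, and (2/93)^2 = +1. Now have (1/93).
(1/93) = 1. Collecting the sign factors: 1.
Product: (1)·(1) = 1.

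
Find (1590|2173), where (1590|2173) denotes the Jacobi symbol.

0

(1590|2173)
  = -(795|2173)    [2173 ≡ 5 mod 8 ⇒ (2|2173) = -1]
  = -(2173|795)    [QR: 2173 ≡ 1 mod 4, sign kept]
  = -(583|795)    [2173 ≡ 583 mod 795]
  = (795|583)    [QR: both ≡ 3 mod 4, sign flips]
  = (212|583)    [795 ≡ 212 mod 583]
  = (53|583)    [583 ≡ 7 mod 8 ⇒ (2|583)^2 = +1]
  = (583|53)    [QR: 53 ≡ 1 mod 4, sign kept]
  = (0|53)    [583 ≡ 0 mod 53]
  = 0    [numerator 0, gcd > 1]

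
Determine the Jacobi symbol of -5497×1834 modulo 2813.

1

By multiplicativity, (-5497·1834 / 2813) = (-5497 / 2813)·(1834 / 2813).
First factor (-5497 / 2813):
(-5497 / 2813)
  = (129 / 2813)    [-5497 ≡ 129 mod 2813]
  = (2813 / 129)    [QR: 129 ≡ 1 mod 4, sign kept]
  = (104 / 129)    [2813 ≡ 104 mod 129]
  = (13 / 129)    [129 ≡ 1 mod 8 ⇒ (2 / 129)^3 = +1]
  = (129 / 13)    [QR: 13 ≡ 1 mod 4, sign kept]
  = (12 / 13)    [129 ≡ 12 mod 13]
  = (3 / 13)    [13 ≡ 5 mod 8 ⇒ (2 / 13)^2 = +1]
  = (13 / 3)    [QR: 13 ≡ 1 mod 4, sign kept]
  = (1 / 3)    [13 ≡ 1 mod 3]
  = 1    [(1 / 3) = 1]
Second factor (1834 / 2813):
(1834 / 2813)
  = -(917 / 2813)    [2813 ≡ 5 mod 8 ⇒ (2 / 2813) = -1]
  = -(2813 / 917)    [QR: 917 ≡ 1 mod 4, sign kept]
  = -(62 / 917)    [2813 ≡ 62 mod 917]
  = (31 / 917)    [917 ≡ 5 mod 8 ⇒ (2 / 917) = -1]
  = (917 / 31)    [QR: 917 ≡ 1 mod 4, sign kept]
  = (18 / 31)    [917 ≡ 18 mod 31]
  = (9 / 31)    [31 ≡ 7 mod 8 ⇒ (2 / 31) = +1]
  = (31 / 9)    [QR: 9 ≡ 1 mod 4, sign kept]
  = (4 / 9)    [31 ≡ 4 mod 9]
  = (1 / 9)    [9 ≡ 1 mod 8 ⇒ (2 / 9)^2 = +1]
  = 1    [(1 / 9) = 1]
Product: (1)·(1) = 1.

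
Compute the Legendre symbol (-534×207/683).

1

By multiplicativity, (-534·207/683) = (-534/683)·(207/683).
First factor (-534/683):
(-534/683)
  = (149/683)    [-534 ≡ 149 mod 683]
  = (683/149)    [QR: 149 ≡ 1 mod 4, sign kept]
  = (87/149)    [683 ≡ 87 mod 149]
  = (149/87)    [QR: 149 ≡ 1 mod 4, sign kept]
  = (62/87)    [149 ≡ 62 mod 87]
  = (31/87)    [87 ≡ 7 mod 8 ⇒ (2/87) = +1]
  = -(87/31)    [QR: both ≡ 3 mod 4, sign flips]
  = -(25/31)    [87 ≡ 25 mod 31]
  = -(31/25)    [QR: 25 ≡ 1 mod 4, sign kept]
  = -(6/25)    [31 ≡ 6 mod 25]
  = -(3/25)    [25 ≡ 1 mod 8 ⇒ (2/25) = +1]
  = -(25/3)    [QR: 25 ≡ 1 mod 4, sign kept]
  = -(1/3)    [25 ≡ 1 mod 3]
  = -1    [(1/3) = 1]
Second factor (207/683):
(207/683)
  = -(683/207)    [QR: both ≡ 3 mod 4, sign flips]
  = -(62/207)    [683 ≡ 62 mod 207]
  = -(31/207)    [207 ≡ 7 mod 8 ⇒ (2/207) = +1]
  = (207/31)    [QR: both ≡ 3 mod 4, sign flips]
  = (21/31)    [207 ≡ 21 mod 31]
  = (31/21)    [QR: 21 ≡ 1 mod 4, sign kept]
  = (10/21)    [31 ≡ 10 mod 21]
  = -(5/21)    [21 ≡ 5 mod 8 ⇒ (2/21) = -1]
  = -(21/5)    [QR: 5 ≡ 1 mod 4, sign kept]
  = -(1/5)    [21 ≡ 1 mod 5]
  = -1    [(1/5) = 1]
Product: (-1)·(-1) = 1.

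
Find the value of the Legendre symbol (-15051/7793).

-1

Reduce the numerator: -15051 ≡ 535 (mod 7793), so (-15051/7793) = (535/7793).
7793 ≡ 1 (mod 4), so quadratic reciprocity gives (535/7793) = (7793/535). Reduce: 7793 ≡ 303 (mod 535). Now have (303/535).
Both 303 ≡ 3 and 535 ≡ 3 (mod 4), so reciprocity gives (303/535) = -(535/303). Reduce: 535 ≡ 232 (mod 303). Now have -(232/303).
Factor out 2: 232 = 2^3·29. Since 303 ≡ 7 (mod 8), (2/303) = +1, and (2/303)^3 = +1. Now have -(29/303).
29 ≡ 1 (mod 4), so quadratic reciprocity gives (29/303) = (303/29). Reduce: 303 ≡ 13 (mod 29). Now have -(13/29).
13 ≡ 1 (mod 4), so quadratic reciprocity gives (13/29) = (29/13). Reduce: 29 ≡ 3 (mod 13). Now have -(3/13).
13 ≡ 1 (mod 4), so quadratic reciprocity gives (3/13) = (13/3). Reduce: 13 ≡ 1 (mod 3). Now have -(1/3).
(1/3) = 1. Collecting the sign factors: -1.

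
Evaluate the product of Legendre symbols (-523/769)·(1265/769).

By multiplicativity, (-523·1265/769) = (-523/769)·(1265/769).
First factor (-523/769):
Pull out -1: (-523/769) = (-1/769)·(523/769). Since 769 ≡ 1 (mod 4), (-1/769) = +1. Now have (523/769).
769 ≡ 1 (mod 4), so quadratic reciprocity gives (523/769) = (769/523). Reduce: 769 ≡ 246 (mod 523). Now have (246/523).
Factor out 2: 246 = 2·123. Since 523 ≡ 3 (mod 8), (2/523) = -1. Now have -(123/523).
Both 123 ≡ 3 and 523 ≡ 3 (mod 4), so reciprocity gives (123/523) = -(523/123). Reduce: 523 ≡ 31 (mod 123). Now have (31/123).
Both 31 ≡ 3 and 123 ≡ 3 (mod 4), so reciprocity gives (31/123) = -(123/31). Reduce: 123 ≡ 30 (mod 31). Now have -(30/31).
Factor out 2: 30 = 2·15. Since 31 ≡ 7 (mod 8), (2/31) = +1. Now have -(15/31).
Both 15 ≡ 3 and 31 ≡ 3 (mod 4), so reciprocity gives (15/31) = -(31/15). Reduce: 31 ≡ 1 (mod 15). Now have (1/15).
(1/15) = 1. Collecting the sign factors: 1.
Second factor (1265/769):
Reduce the numerator: 1265 ≡ 496 (mod 769), so (1265/769) = (496/769).
Factor out 2: 496 = 2^4·31. Since 769 ≡ 1 (mod 8), (2/769) = +1, and (2/769)^4 = +1. Now have (31/769).
769 ≡ 1 (mod 4), so quadratic reciprocity gives (31/769) = (769/31). Reduce: 769 ≡ 25 (mod 31). Now have (25/31).
25 ≡ 1 (mod 4), so quadratic reciprocity gives (25/31) = (31/25). Reduce: 31 ≡ 6 (mod 25). Now have (6/25).
Factor out 2: 6 = 2·3. Since 25 ≡ 1 (mod 8), (2/25) = +1. Now have (3/25).
25 ≡ 1 (mod 4), so quadratic reciprocity gives (3/25) = (25/3). Reduce: 25 ≡ 1 (mod 3). Now have (1/3).
(1/3) = 1. Collecting the sign factors: 1.
Product: (1)·(1) = 1.

1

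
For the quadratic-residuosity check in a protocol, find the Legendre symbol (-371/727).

-1

(-371/727)
  = -(371/727)    [727 ≡ 3 mod 4 ⇒ (-1/727) = -1]
  = (727/371)    [QR: both ≡ 3 mod 4, sign flips]
  = (356/371)    [727 ≡ 356 mod 371]
  = (89/371)    [371 ≡ 3 mod 8 ⇒ (2/371)^2 = +1]
  = (371/89)    [QR: 89 ≡ 1 mod 4, sign kept]
  = (15/89)    [371 ≡ 15 mod 89]
  = (89/15)    [QR: 89 ≡ 1 mod 4, sign kept]
  = (14/15)    [89 ≡ 14 mod 15]
  = (7/15)    [15 ≡ 7 mod 8 ⇒ (2/15) = +1]
  = -(15/7)    [QR: both ≡ 3 mod 4, sign flips]
  = -(1/7)    [15 ≡ 1 mod 7]
  = -1    [(1/7) = 1]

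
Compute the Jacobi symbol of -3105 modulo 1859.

Reduce the numerator: -3105 ≡ 613 (mod 1859), so (-3105 / 1859) = (613 / 1859).
613 ≡ 1 (mod 4), so quadratic reciprocity gives (613 / 1859) = (1859 / 613). Reduce: 1859 ≡ 20 (mod 613). Now have (20 / 613).
Factor out 2: 20 = 2^2·5. Since 613 ≡ 5 (mod 8), (2 / 613) = -1, and (2 / 613)^2 = +1. Now have (5 / 613).
5 ≡ 1 (mod 4), so quadratic reciprocity gives (5 / 613) = (613 / 5). Reduce: 613 ≡ 3 (mod 5). Now have (3 / 5).
5 ≡ 1 (mod 4), so quadratic reciprocity gives (3 / 5) = (5 / 3). Reduce: 5 ≡ 2 (mod 3). Now have (2 / 3).
Factor out 2: 2 = 2. Since 3 ≡ 3 (mod 8), (2 / 3) = -1. Now have -(1 / 3).
(1 / 3) = 1. Collecting the sign factors: -1.

-1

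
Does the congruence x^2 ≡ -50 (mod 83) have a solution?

(-50/83)
  = (33/83)    [-50 ≡ 33 mod 83]
  = (83/33)    [QR: 33 ≡ 1 mod 4, sign kept]
  = (17/33)    [83 ≡ 17 mod 33]
  = (33/17)    [QR: 17 ≡ 1 mod 4, sign kept]
  = (16/17)    [33 ≡ 16 mod 17]
  = (1/17)    [17 ≡ 1 mod 8 ⇒ (2/17)^4 = +1]
  = 1    [(1/17) = 1]
The Legendre symbol is 1, so x^2 ≡ -50 (mod 83) has solution.

yes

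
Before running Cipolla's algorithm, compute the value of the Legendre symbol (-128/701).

-1

Reduce the numerator: -128 ≡ 573 (mod 701), so (-128/701) = (573/701).
573 ≡ 1 (mod 4), so quadratic reciprocity gives (573/701) = (701/573). Reduce: 701 ≡ 128 (mod 573). Now have (128/573).
Factor out 2: 128 = 2^7. Since 573 ≡ 5 (mod 8), (2/573) = -1, and (2/573)^7 = -1. Now have -(1/573).
(1/573) = 1. Collecting the sign factors: -1.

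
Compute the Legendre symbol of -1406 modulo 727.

(-1406 / 727)
  = (48 / 727)    [-1406 ≡ 48 mod 727]
  = (3 / 727)    [727 ≡ 7 mod 8 ⇒ (2 / 727)^4 = +1]
  = -(727 / 3)    [QR: both ≡ 3 mod 4, sign flips]
  = -(1 / 3)    [727 ≡ 1 mod 3]
  = -1    [(1 / 3) = 1]

-1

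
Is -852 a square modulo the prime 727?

yes

Pull out -1: (-852/727) = (-1/727)·(852/727). Since 727 ≡ 3 (mod 4), (-1/727) = -1. Now have -(852/727).
Reduce the numerator: 852 ≡ 125 (mod 727), so (852/727) = (125/727).
125 ≡ 1 (mod 4), so quadratic reciprocity gives (125/727) = (727/125). Reduce: 727 ≡ 102 (mod 125). Now have -(102/125).
Factor out 2: 102 = 2·51. Since 125 ≡ 5 (mod 8), (2/125) = -1. Now have (51/125).
125 ≡ 1 (mod 4), so quadratic reciprocity gives (51/125) = (125/51). Reduce: 125 ≡ 23 (mod 51). Now have (23/51).
Both 23 ≡ 3 and 51 ≡ 3 (mod 4), so reciprocity gives (23/51) = -(51/23). Reduce: 51 ≡ 5 (mod 23). Now have -(5/23).
5 ≡ 1 (mod 4), so quadratic reciprocity gives (5/23) = (23/5). Reduce: 23 ≡ 3 (mod 5). Now have -(3/5).
5 ≡ 1 (mod 4), so quadratic reciprocity gives (3/5) = (5/3). Reduce: 5 ≡ 2 (mod 3). Now have -(2/3).
Factor out 2: 2 = 2. Since 3 ≡ 3 (mod 8), (2/3) = -1. Now have (1/3).
(1/3) = 1. Collecting the sign factors: 1.
The Legendre symbol is 1, so x^2 ≡ -852 (mod 727) has solution.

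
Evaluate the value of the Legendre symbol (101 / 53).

Reduce the numerator: 101 ≡ 48 (mod 53), so (101 / 53) = (48 / 53).
Factor out 2: 48 = 2^4·3. Since 53 ≡ 5 (mod 8), (2 / 53) = -1, and (2 / 53)^4 = +1. Now have (3 / 53).
53 ≡ 1 (mod 4), so quadratic reciprocity gives (3 / 53) = (53 / 3). Reduce: 53 ≡ 2 (mod 3). Now have (2 / 3).
Factor out 2: 2 = 2. Since 3 ≡ 3 (mod 8), (2 / 3) = -1. Now have -(1 / 3).
(1 / 3) = 1. Collecting the sign factors: -1.

-1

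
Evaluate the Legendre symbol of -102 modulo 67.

-1

(-102/67)
  = (32/67)    [-102 ≡ 32 mod 67]
  = -(1/67)    [67 ≡ 3 mod 8 ⇒ (2/67)^5 = -1]
  = -1    [(1/67) = 1]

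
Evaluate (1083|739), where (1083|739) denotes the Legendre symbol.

-1

(1083|739)
  = (344|739)    [1083 ≡ 344 mod 739]
  = -(43|739)    [739 ≡ 3 mod 8 ⇒ (2|739)^3 = -1]
  = (739|43)    [QR: both ≡ 3 mod 4, sign flips]
  = (8|43)    [739 ≡ 8 mod 43]
  = -(1|43)    [43 ≡ 3 mod 8 ⇒ (2|43)^3 = -1]
  = -1    [(1|43) = 1]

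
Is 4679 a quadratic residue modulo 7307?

(4679|7307)
  = -(7307|4679)    [QR: both ≡ 3 mod 4, sign flips]
  = -(2628|4679)    [7307 ≡ 2628 mod 4679]
  = -(657|4679)    [4679 ≡ 7 mod 8 ⇒ (2|4679)^2 = +1]
  = -(4679|657)    [QR: 657 ≡ 1 mod 4, sign kept]
  = -(80|657)    [4679 ≡ 80 mod 657]
  = -(5|657)    [657 ≡ 1 mod 8 ⇒ (2|657)^4 = +1]
  = -(657|5)    [QR: 5 ≡ 1 mod 4, sign kept]
  = -(2|5)    [657 ≡ 2 mod 5]
  = (1|5)    [5 ≡ 5 mod 8 ⇒ (2|5) = -1]
  = 1    [(1|5) = 1]
(4679|7307) = 1, and 7307 is prime, so 4679 is a quadratic residue mod 7307.

yes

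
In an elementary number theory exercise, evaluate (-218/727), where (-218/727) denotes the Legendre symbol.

-1

Reduce the numerator: -218 ≡ 509 (mod 727), so (-218/727) = (509/727).
509 ≡ 1 (mod 4), so quadratic reciprocity gives (509/727) = (727/509). Reduce: 727 ≡ 218 (mod 509). Now have (218/509).
Factor out 2: 218 = 2·109. Since 509 ≡ 5 (mod 8), (2/509) = -1. Now have -(109/509).
109 ≡ 1 (mod 4), so quadratic reciprocity gives (109/509) = (509/109). Reduce: 509 ≡ 73 (mod 109). Now have -(73/109).
73 ≡ 1 (mod 4), so quadratic reciprocity gives (73/109) = (109/73). Reduce: 109 ≡ 36 (mod 73). Now have -(36/73).
Factor out 2: 36 = 2^2·9. Since 73 ≡ 1 (mod 8), (2/73) = +1, and (2/73)^2 = +1. Now have -(9/73).
9 ≡ 1 (mod 4), so quadratic reciprocity gives (9/73) = (73/9). Reduce: 73 ≡ 1 (mod 9). Now have -(1/9).
(1/9) = 1. Collecting the sign factors: -1.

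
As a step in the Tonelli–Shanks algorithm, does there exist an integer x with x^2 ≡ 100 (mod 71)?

Reduce the numerator: 100 ≡ 29 (mod 71), so (100/71) = (29/71).
29 ≡ 1 (mod 4), so quadratic reciprocity gives (29/71) = (71/29). Reduce: 71 ≡ 13 (mod 29). Now have (13/29).
13 ≡ 1 (mod 4), so quadratic reciprocity gives (13/29) = (29/13). Reduce: 29 ≡ 3 (mod 13). Now have (3/13).
13 ≡ 1 (mod 4), so quadratic reciprocity gives (3/13) = (13/3). Reduce: 13 ≡ 1 (mod 3). Now have (1/3).
(1/3) = 1. Collecting the sign factors: 1.
(100/71) = 1, and 71 is prime, so 100 is a quadratic residue mod 71.

yes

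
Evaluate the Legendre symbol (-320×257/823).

1

By multiplicativity, (-320·257/823) = (-320/823)·(257/823).
First factor (-320/823):
Pull out -1: (-320/823) = (-1/823)·(320/823). Since 823 ≡ 3 (mod 4), (-1/823) = -1. Now have -(320/823).
Factor out 2: 320 = 2^6·5. Since 823 ≡ 7 (mod 8), (2/823) = +1, and (2/823)^6 = +1. Now have -(5/823).
5 ≡ 1 (mod 4), so quadratic reciprocity gives (5/823) = (823/5). Reduce: 823 ≡ 3 (mod 5). Now have -(3/5).
5 ≡ 1 (mod 4), so quadratic reciprocity gives (3/5) = (5/3). Reduce: 5 ≡ 2 (mod 3). Now have -(2/3).
Factor out 2: 2 = 2. Since 3 ≡ 3 (mod 8), (2/3) = -1. Now have (1/3).
(1/3) = 1. Collecting the sign factors: 1.
Second factor (257/823):
257 ≡ 1 (mod 4), so quadratic reciprocity gives (257/823) = (823/257). Reduce: 823 ≡ 52 (mod 257). Now have (52/257).
Factor out 2: 52 = 2^2·13. Since 257 ≡ 1 (mod 8), (2/257) = +1, and (2/257)^2 = +1. Now have (13/257).
13 ≡ 1 (mod 4), so quadratic reciprocity gives (13/257) = (257/13). Reduce: 257 ≡ 10 (mod 13). Now have (10/13).
Factor out 2: 10 = 2·5. Since 13 ≡ 5 (mod 8), (2/13) = -1. Now have -(5/13).
5 ≡ 1 (mod 4), so quadratic reciprocity gives (5/13) = (13/5). Reduce: 13 ≡ 3 (mod 5). Now have -(3/5).
5 ≡ 1 (mod 4), so quadratic reciprocity gives (3/5) = (5/3). Reduce: 5 ≡ 2 (mod 3). Now have -(2/3).
Factor out 2: 2 = 2. Since 3 ≡ 3 (mod 8), (2/3) = -1. Now have (1/3).
(1/3) = 1. Collecting the sign factors: 1.
Product: (1)·(1) = 1.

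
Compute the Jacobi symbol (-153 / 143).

Reduce the numerator: -153 ≡ 133 (mod 143), so (-153 / 143) = (133 / 143).
133 ≡ 1 (mod 4), so quadratic reciprocity gives (133 / 143) = (143 / 133). Reduce: 143 ≡ 10 (mod 133). Now have (10 / 133).
Factor out 2: 10 = 2·5. Since 133 ≡ 5 (mod 8), (2 / 133) = -1. Now have -(5 / 133).
5 ≡ 1 (mod 4), so quadratic reciprocity gives (5 / 133) = (133 / 5). Reduce: 133 ≡ 3 (mod 5). Now have -(3 / 5).
5 ≡ 1 (mod 4), so quadratic reciprocity gives (3 / 5) = (5 / 3). Reduce: 5 ≡ 2 (mod 3). Now have -(2 / 3).
Factor out 2: 2 = 2. Since 3 ≡ 3 (mod 8), (2 / 3) = -1. Now have (1 / 3).
(1 / 3) = 1. Collecting the sign factors: 1.

1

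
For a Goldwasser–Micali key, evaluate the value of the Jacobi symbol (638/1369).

1

(638/1369)
  = (319/1369)    [1369 ≡ 1 mod 8 ⇒ (2/1369) = +1]
  = (1369/319)    [QR: 1369 ≡ 1 mod 4, sign kept]
  = (93/319)    [1369 ≡ 93 mod 319]
  = (319/93)    [QR: 93 ≡ 1 mod 4, sign kept]
  = (40/93)    [319 ≡ 40 mod 93]
  = -(5/93)    [93 ≡ 5 mod 8 ⇒ (2/93)^3 = -1]
  = -(93/5)    [QR: 5 ≡ 1 mod 4, sign kept]
  = -(3/5)    [93 ≡ 3 mod 5]
  = -(5/3)    [QR: 5 ≡ 1 mod 4, sign kept]
  = -(2/3)    [5 ≡ 2 mod 3]
  = (1/3)    [3 ≡ 3 mod 8 ⇒ (2/3) = -1]
  = 1    [(1/3) = 1]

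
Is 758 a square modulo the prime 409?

yes

Reduce the numerator: 758 ≡ 349 (mod 409), so (758/409) = (349/409).
349 ≡ 1 (mod 4), so quadratic reciprocity gives (349/409) = (409/349). Reduce: 409 ≡ 60 (mod 349). Now have (60/349).
Factor out 2: 60 = 2^2·15. Since 349 ≡ 5 (mod 8), (2/349) = -1, and (2/349)^2 = +1. Now have (15/349).
349 ≡ 1 (mod 4), so quadratic reciprocity gives (15/349) = (349/15). Reduce: 349 ≡ 4 (mod 15). Now have (4/15).
Factor out 2: 4 = 2^2. Since 15 ≡ 7 (mod 8), (2/15) = +1, and (2/15)^2 = +1. Now have (1/15).
(1/15) = 1. Collecting the sign factors: 1.
(758/409) = 1, and 409 is prime, so 758 is a quadratic residue mod 409.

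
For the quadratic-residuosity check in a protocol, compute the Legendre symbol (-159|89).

-1

Reduce the numerator: -159 ≡ 19 (mod 89), so (-159|89) = (19|89).
89 ≡ 1 (mod 4), so quadratic reciprocity gives (19|89) = (89|19). Reduce: 89 ≡ 13 (mod 19). Now have (13|19).
13 ≡ 1 (mod 4), so quadratic reciprocity gives (13|19) = (19|13). Reduce: 19 ≡ 6 (mod 13). Now have (6|13).
Factor out 2: 6 = 2·3. Since 13 ≡ 5 (mod 8), (2|13) = -1. Now have -(3|13).
13 ≡ 1 (mod 4), so quadratic reciprocity gives (3|13) = (13|3). Reduce: 13 ≡ 1 (mod 3). Now have -(1|3).
(1|3) = 1. Collecting the sign factors: -1.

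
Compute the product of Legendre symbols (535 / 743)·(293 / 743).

-1

By multiplicativity, (535·293 / 743) = (535 / 743)·(293 / 743).
First factor (535 / 743):
Both 535 ≡ 3 and 743 ≡ 3 (mod 4), so reciprocity gives (535 / 743) = -(743 / 535). Reduce: 743 ≡ 208 (mod 535). Now have -(208 / 535).
Factor out 2: 208 = 2^4·13. Since 535 ≡ 7 (mod 8), (2 / 535) = +1, and (2 / 535)^4 = +1. Now have -(13 / 535).
13 ≡ 1 (mod 4), so quadratic reciprocity gives (13 / 535) = (535 / 13). Reduce: 535 ≡ 2 (mod 13). Now have -(2 / 13).
Factor out 2: 2 = 2. Since 13 ≡ 5 (mod 8), (2 / 13) = -1. Now have (1 / 13).
(1 / 13) = 1. Collecting the sign factors: 1.
Second factor (293 / 743):
293 ≡ 1 (mod 4), so quadratic reciprocity gives (293 / 743) = (743 / 293). Reduce: 743 ≡ 157 (mod 293). Now have (157 / 293).
157 ≡ 1 (mod 4), so quadratic reciprocity gives (157 / 293) = (293 / 157). Reduce: 293 ≡ 136 (mod 157). Now have (136 / 157).
Factor out 2: 136 = 2^3·17. Since 157 ≡ 5 (mod 8), (2 / 157) = -1, and (2 / 157)^3 = -1. Now have -(17 / 157).
17 ≡ 1 (mod 4), so quadratic reciprocity gives (17 / 157) = (157 / 17). Reduce: 157 ≡ 4 (mod 17). Now have -(4 / 17).
Factor out 2: 4 = 2^2. Since 17 ≡ 1 (mod 8), (2 / 17) = +1, and (2 / 17)^2 = +1. Now have -(1 / 17).
(1 / 17) = 1. Collecting the sign factors: -1.
Product: (1)·(-1) = -1.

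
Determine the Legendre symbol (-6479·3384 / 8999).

By multiplicativity, (-6479·3384 / 8999) = (-6479 / 8999)·(3384 / 8999).
First factor (-6479 / 8999):
Reduce the numerator: -6479 ≡ 2520 (mod 8999), so (-6479 / 8999) = (2520 / 8999).
Factor out 2: 2520 = 2^3·315. Since 8999 ≡ 7 (mod 8), (2 / 8999) = +1, and (2 / 8999)^3 = +1. Now have (315 / 8999).
Both 315 ≡ 3 and 8999 ≡ 3 (mod 4), so reciprocity gives (315 / 8999) = -(8999 / 315). Reduce: 8999 ≡ 179 (mod 315). Now have -(179 / 315).
Both 179 ≡ 3 and 315 ≡ 3 (mod 4), so reciprocity gives (179 / 315) = -(315 / 179). Reduce: 315 ≡ 136 (mod 179). Now have (136 / 179).
Factor out 2: 136 = 2^3·17. Since 179 ≡ 3 (mod 8), (2 / 179) = -1, and (2 / 179)^3 = -1. Now have -(17 / 179).
17 ≡ 1 (mod 4), so quadratic reciprocity gives (17 / 179) = (179 / 17). Reduce: 179 ≡ 9 (mod 17). Now have -(9 / 17).
9 ≡ 1 (mod 4), so quadratic reciprocity gives (9 / 17) = (17 / 9). Reduce: 17 ≡ 8 (mod 9). Now have -(8 / 9).
Factor out 2: 8 = 2^3. Since 9 ≡ 1 (mod 8), (2 / 9) = +1, and (2 / 9)^3 = +1. Now have -(1 / 9).
(1 / 9) = 1. Collecting the sign factors: -1.
Second factor (3384 / 8999):
Factor out 2: 3384 = 2^3·423. Since 8999 ≡ 7 (mod 8), (2 / 8999) = +1, and (2 / 8999)^3 = +1. Now have (423 / 8999).
Both 423 ≡ 3 and 8999 ≡ 3 (mod 4), so reciprocity gives (423 / 8999) = -(8999 / 423). Reduce: 8999 ≡ 116 (mod 423). Now have -(116 / 423).
Factor out 2: 116 = 2^2·29. Since 423 ≡ 7 (mod 8), (2 / 423) = +1, and (2 / 423)^2 = +1. Now have -(29 / 423).
29 ≡ 1 (mod 4), so quadratic reciprocity gives (29 / 423) = (423 / 29). Reduce: 423 ≡ 17 (mod 29). Now have -(17 / 29).
17 ≡ 1 (mod 4), so quadratic reciprocity gives (17 / 29) = (29 / 17). Reduce: 29 ≡ 12 (mod 17). Now have -(12 / 17).
Factor out 2: 12 = 2^2·3. Since 17 ≡ 1 (mod 8), (2 / 17) = +1, and (2 / 17)^2 = +1. Now have -(3 / 17).
17 ≡ 1 (mod 4), so quadratic reciprocity gives (3 / 17) = (17 / 3). Reduce: 17 ≡ 2 (mod 3). Now have -(2 / 3).
Factor out 2: 2 = 2. Since 3 ≡ 3 (mod 8), (2 / 3) = -1. Now have (1 / 3).
(1 / 3) = 1. Collecting the sign factors: 1.
Product: (-1)·(1) = -1.

-1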